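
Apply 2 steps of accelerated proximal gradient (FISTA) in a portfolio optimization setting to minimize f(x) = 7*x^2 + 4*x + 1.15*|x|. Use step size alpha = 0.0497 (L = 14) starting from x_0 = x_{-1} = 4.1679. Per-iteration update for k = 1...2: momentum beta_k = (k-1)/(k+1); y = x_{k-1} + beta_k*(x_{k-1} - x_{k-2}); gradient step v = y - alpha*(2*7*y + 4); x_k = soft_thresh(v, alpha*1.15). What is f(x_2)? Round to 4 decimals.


FISTA on f(x) = 7*x^2 + 4*x + 1.15*|x|
L = 14, alpha = 0.0497
Iteration 1: beta = 0.0, y = 4.1679 + 0.0*(4.1679 - 4.1679) = 4.1679
  grad(y) = 62.3506, v = y - alpha*grad = 1.0691
  prox(v) = soft_thresh(1.0691, 0.0572) = 1.0119
Iteration 2: beta = 0.3333, y = 1.0119 + 0.3333*(1.0119 - 4.1679) = -0.0401
  grad(y) = 3.439, v = y - alpha*grad = -0.211
  prox(v) = soft_thresh(-0.211, 0.0572) = -0.1538
f(x_2) = 7*(-0.1538)^2 + 4*(-0.1538) + 1.15*|-0.1538| = -0.2728


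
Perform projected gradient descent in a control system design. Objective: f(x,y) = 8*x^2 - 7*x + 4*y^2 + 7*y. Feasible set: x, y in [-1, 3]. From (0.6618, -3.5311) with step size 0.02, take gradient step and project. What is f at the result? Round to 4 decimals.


Step 1: Compute gradient at (0.6618, -3.5311).
grad_x = 2*8*0.6618 - 7 = 3.5888
grad_y = 2*4*-3.5311 + 7 = -21.2488
Step 2: Gradient step.
x_raw = 0.6618 - 0.02*3.5888 = 0.59
y_raw = -3.5311 - 0.02*-21.2488 = -3.1061
Step 3: Project onto [-1, 3].
x_proj = clip(0.59) = 0.59
y_proj = clip(-3.1061) = -1.0
Step 4: Evaluate f.
f(0.59, -1.0) = -4.3451


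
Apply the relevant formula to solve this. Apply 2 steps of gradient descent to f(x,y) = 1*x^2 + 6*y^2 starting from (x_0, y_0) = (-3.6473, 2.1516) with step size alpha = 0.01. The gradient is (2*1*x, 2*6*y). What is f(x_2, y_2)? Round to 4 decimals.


Gradient descent on f(x,y) = 1*x^2 + 6*y^2.
Starting point: (-3.6473, 2.1516), alpha = 0.01
Step 1: grad_x = 2*1*-3.6473 = -7.2946, grad_y = 2*6*2.1516 = 25.8192
  x_1 = -3.6473 - 0.01*-7.2946 = -3.5744
  y_1 = 2.1516 - 0.01*25.8192 = 1.8934
Step 2: grad_x = 2*1*-3.5744 = -7.1487, grad_y = 2*6*1.8934 = 22.7209
  x_2 = -3.5744 - 0.01*-7.1487 = -3.5029
  y_2 = 1.8934 - 0.01*22.7209 = 1.6662
f(-3.5029, 1.6662) = 1*(-3.5029)^2 + 6*1.6662^2 = 28.9274


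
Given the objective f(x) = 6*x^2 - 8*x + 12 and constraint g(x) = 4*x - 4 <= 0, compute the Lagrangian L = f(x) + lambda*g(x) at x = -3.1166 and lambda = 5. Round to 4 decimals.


Step 1: Evaluate f(x).
f(-3.1166) = 6*(-3.1166)^2 - 8*(-3.1166) + 12 = 95.212
Step 2: Evaluate g(x).
g(-3.1166) = 4*-3.1166 - 4 = -16.4664
Step 3: Compute Lagrangian.
L = 95.212 + 5*-16.4664 = 12.88


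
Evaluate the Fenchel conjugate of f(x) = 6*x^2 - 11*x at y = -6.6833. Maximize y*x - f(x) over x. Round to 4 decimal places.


f*(y) = sup_x {y*x - a*x^2 - b*x} = sup_x {(y-b)*x - a*x^2}
FOC: (y - b) - 2a*x = 0 => x* = (y - b)/(2a)
x* = (-6.6833 + 11)/(2*6) = 0.3597
f*(-6.6833) = (y-b)^2/(4a) = (-6.6833 + 11)^2/(4*6)
= 18.6339/24 = 0.7764


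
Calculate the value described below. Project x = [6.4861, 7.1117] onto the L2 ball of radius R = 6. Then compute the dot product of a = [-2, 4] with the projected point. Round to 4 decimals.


Step 1: Compute ||x|| (intermediates to 6 decimals).
||x|| = sqrt(6.4861^2 + 7.1117^2) = 9.625267
Step 2: Project.
Since ||x|| > R, scale = R/||x|| = 6/9.625267 = 0.623359, proj(x) = scale * x
proj(x) = [4.043169, 4.433142]
Step 3: Dot product.
a^T * proj(x) = -2*4.043169 + 4*4.433142 = 9.6462


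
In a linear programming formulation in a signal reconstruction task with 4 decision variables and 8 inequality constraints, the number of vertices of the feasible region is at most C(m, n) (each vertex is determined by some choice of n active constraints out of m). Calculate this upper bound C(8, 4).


Each vertex corresponds to some choice of n active constraints out of m, so the number of vertices is at most C(m, n) = m! / (n!(m-n)!).
m = 8, n = 4
Numerator: 8 * 7 * 6 * 5
Denominator: 4! = 24
C(8, 4) = 70


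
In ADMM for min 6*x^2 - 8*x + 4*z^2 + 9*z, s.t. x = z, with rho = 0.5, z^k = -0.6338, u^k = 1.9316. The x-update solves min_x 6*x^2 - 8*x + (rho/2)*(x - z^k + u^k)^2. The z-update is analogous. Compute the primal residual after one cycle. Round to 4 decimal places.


ADMM iteration with rho = 0.5, z^k = -0.6338, u^k = 1.9316
Step 1: x-update.
Minimize 6*x^2 - 8*x + (0.5/2)*(x + 0.6338 + 1.9316)^2
FOC: (2*6 + 0.5)*x = 8 + 0.5*(-0.6338 - 1.9316)
x^{k+1} = 0.5374
Step 2: z-update.
Minimize 4*z^2 + 9*z + (0.5/2)*(0.5374 - z + 1.9316)^2
FOC: (2*4 + 0.5)*z = -9 + 0.5*(0.5374 + 1.9316)
z^{k+1} = -0.9136
Step 3: u-update.
u^{k+1} = 1.9316 + 0.5374 + 0.9136 = 3.3826
Step 4: Primal residual = |0.5374 + 0.9136| = 1.451


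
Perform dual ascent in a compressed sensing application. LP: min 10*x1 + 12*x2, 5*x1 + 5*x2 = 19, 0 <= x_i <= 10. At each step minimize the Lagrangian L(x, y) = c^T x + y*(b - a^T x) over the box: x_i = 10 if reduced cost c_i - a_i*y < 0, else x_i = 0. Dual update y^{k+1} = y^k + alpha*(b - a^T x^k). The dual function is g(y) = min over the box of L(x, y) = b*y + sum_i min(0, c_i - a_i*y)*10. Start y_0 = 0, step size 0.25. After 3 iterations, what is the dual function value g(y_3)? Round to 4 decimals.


Dual ascent for LP: min 10*x1 + 12*x2, 5*x1 + 5*x2 = 19, 0 <= x_i <= 10
Step 1: y^k = 0.0, reduced costs: (10.0, 12.0)
  x^k = (0.0, 0.0), subgradient = b - a^T x = 19.0
  y^{k+1} = 0.0 + 0.25*19.0 = 4.75
Step 2: y^k = 4.75, reduced costs: (-13.75, -11.75)
  x^k = (10.0, 10.0), subgradient = b - a^T x = -81.0
  y^{k+1} = 4.75 + 0.25*-81.0 = -15.5
Step 3: y^k = -15.5, reduced costs: (87.5, 89.5)
  x^k = (0.0, 0.0), subgradient = b - a^T x = 19.0
  y^{k+1} = -15.5 + 0.25*19.0 = -10.75
Dual objective at y_3 = -10.75: reduced costs (63.75, 65.75), box minimizer x = (0.0, 0.0)
g(y_3) = b*y + (c1 - a1*y)*x1 + (c2 - a2*y)*x2 = 19*(-10.75) + 63.75*0.0 + 65.75*0.0 = -204.25 + 0.0 + 0.0 = -204.25


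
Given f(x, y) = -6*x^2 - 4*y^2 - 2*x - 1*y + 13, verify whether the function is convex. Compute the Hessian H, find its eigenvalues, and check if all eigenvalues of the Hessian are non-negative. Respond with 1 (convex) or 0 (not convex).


The Hessian of f(x,y) = -6*x^2 - 4*y^2 - 2*x - 1*y + 13 is:
H = [[-12, 0], [0, -8]]
Trace = -12 - 8 = -20
Determinant = -12*-8 - (0)^2 = 96
Discriminant = (-20)^2 - 4*96 = 16.0
Eigenvalues: lambda_1 = -12.0, lambda_2 = -8.0
The function is not convex.

0


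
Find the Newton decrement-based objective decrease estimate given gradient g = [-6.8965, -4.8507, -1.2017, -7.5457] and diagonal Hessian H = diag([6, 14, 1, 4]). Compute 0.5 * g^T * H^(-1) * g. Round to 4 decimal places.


Step 1: H is diagonal, so H^(-1) * g = [-1.1494, -0.3465, -1.2017, -1.8864].
Step 2: g^T H^(-1) g = sum_i g_i^2 / H_ii
  = (-6.8965)^2/6 + (-4.8507)^2/14 + (-1.2017)^2/1 + (-7.5457)^2/4
  = 7.927 + 1.6807 + 1.4441 + 14.2344 = 25.2861
Step 3: Objective decrease = 0.5 * g^T H^(-1) g = 12.643


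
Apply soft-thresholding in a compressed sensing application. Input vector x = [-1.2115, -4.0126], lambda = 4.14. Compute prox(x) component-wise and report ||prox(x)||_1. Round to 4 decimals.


Soft-thresholding with lambda = 4.14:
prox(-1.2115) = sign(-1.2115)*max(|-1.2115| - 4.14, 0) = 0.0
prox(-4.0126) = sign(-4.0126)*max(|-4.0126| - 4.14, 0) = 0.0
prox(x) = [0.0, 0.0]
||prox(x)||_1 = 0.0 + 0.0 = 0.0


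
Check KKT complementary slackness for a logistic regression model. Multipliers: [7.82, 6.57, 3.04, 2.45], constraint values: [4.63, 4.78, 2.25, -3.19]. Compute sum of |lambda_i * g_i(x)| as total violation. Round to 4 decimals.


KKT complementary slackness check:
lambda_1 * g_1 = 7.82 * 4.63 = 36.2066
lambda_2 * g_2 = 6.57 * 4.78 = 31.4046
lambda_3 * g_3 = 3.04 * 2.25 = 6.84
lambda_4 * g_4 = 2.45 * -3.19 = -7.8155
Total violation = 36.2066 + 31.4046 + 6.84 + 7.8155 = 82.2667


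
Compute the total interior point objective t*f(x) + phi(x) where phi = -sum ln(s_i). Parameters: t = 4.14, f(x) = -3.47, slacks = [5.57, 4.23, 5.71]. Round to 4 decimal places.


Step 1: Compute log-barrier.
ln values: [1.7174, 1.4422, 1.7422]
phi = -(1.7174 + 1.4422 + 1.7422) = -4.9018
Step 2: Compute augmented objective.
t*f(x) = 4.14*-3.47 = -14.3658
Total = -14.3658 - 4.9018 = -19.2676


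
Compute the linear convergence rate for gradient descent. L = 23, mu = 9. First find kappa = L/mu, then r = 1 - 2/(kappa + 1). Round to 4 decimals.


Step 1: Compute the condition number.
kappa = L/mu = 23/9 = 2.5556
Step 2: Compute the convergence rate.
r = 1 - 2/(kappa + 1) = 1 - 2*mu/(L + mu) = (L - mu)/(L + mu) = 14/32 = 0.4375


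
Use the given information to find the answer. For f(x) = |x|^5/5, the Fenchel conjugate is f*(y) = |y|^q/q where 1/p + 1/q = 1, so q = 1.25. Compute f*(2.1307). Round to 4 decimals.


The conjugate exponent q satisfies 1/p + 1/q = 1.
p = 5, so q = 5/(5 - 1) = 1.25
|y|^q = 2.1307^1.25 = 2.5743
f*(2.1307) = 2.5743 / 1.25 = 2.0594


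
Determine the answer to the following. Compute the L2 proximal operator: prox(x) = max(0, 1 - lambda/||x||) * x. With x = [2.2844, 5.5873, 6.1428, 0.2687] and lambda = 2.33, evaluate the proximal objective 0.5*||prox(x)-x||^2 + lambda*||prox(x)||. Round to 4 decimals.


Step 1: Compute ||x||.
||x|| = 8.6164
Step 2: Compute scaling factor.
scale = max(0, 1 - 2.33/8.6164) = 0.7296
Step 3: prox(x) = [1.6667, 4.0764, 4.4817, 0.196]
||prox(x)|| = 6.2864
Step 4: Proximal objective.
0.5*||prox-x||^2 = 2.7145
lambda*||prox|| = 14.6473
Total = 17.3618


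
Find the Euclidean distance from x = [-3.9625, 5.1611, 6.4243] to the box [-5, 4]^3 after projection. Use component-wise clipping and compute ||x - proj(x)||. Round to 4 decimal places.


Project each component onto [-5, 4].
clip(-3.9625) = -3.9625, clip(5.1611) = 4.0, clip(6.4243) = 4.0
Projection = [-3.9625, 4.0, 4.0]
Squared diffs: [0.0, 1.3482, 5.8772]
Distance = sqrt(7.2254) = 2.688


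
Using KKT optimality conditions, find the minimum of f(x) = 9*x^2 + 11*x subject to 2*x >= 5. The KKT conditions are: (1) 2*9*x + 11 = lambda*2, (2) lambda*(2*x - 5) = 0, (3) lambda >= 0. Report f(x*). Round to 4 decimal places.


Step 1: Try lambda = 0 (constraint inactive).
x_unc = -11/(2*9) = -0.6111
Check: 2*-0.6111 = -1.2222 < 5 -- violated!
Step 2: Constraint must be active: 2*x = 5
x* = 5/2 = 2.5
lambda = (2*9*2.5 + 11)/2 = 28.0
Step 3: Compute optimal value.
f(x*) = 9*2.5^2 + 11*2.5 = 83.75


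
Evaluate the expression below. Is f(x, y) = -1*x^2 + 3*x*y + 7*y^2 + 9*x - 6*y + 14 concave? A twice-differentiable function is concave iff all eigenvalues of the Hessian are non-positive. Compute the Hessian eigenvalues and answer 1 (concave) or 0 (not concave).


The Hessian of f(x,y) = -1*x^2 + 3*x*y + 7*y^2 + 9*x - 6*y + 14 is:
H = [[-2, 3], [3, 14]]
Trace = -2 + 14 = 12
Determinant = -2*14 - (3)^2 = -37
Discriminant = (12)^2 - 4*-37 = 292.0
Eigenvalues: lambda_1 = -2.544, lambda_2 = 14.544
The function is not concave.

0


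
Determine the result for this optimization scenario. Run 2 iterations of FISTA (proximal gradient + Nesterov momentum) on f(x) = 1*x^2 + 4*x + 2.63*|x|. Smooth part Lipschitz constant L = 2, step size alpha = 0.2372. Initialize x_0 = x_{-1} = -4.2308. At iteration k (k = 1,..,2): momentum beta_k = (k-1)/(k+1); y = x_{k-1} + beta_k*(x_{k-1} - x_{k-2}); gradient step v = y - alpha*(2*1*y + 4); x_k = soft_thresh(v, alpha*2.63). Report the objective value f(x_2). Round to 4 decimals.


FISTA on f(x) = 1*x^2 + 4*x + 2.63*|x|
L = 2, alpha = 0.2372
Iteration 1: beta = 0.0, y = -4.2308 + 0.0*(-4.2308 + 4.2308) = -4.2308
  grad(y) = -4.4616, v = y - alpha*grad = -3.1725
  prox(v) = soft_thresh(-3.1725, 0.6238) = -2.5487
Iteration 2: beta = 0.3333, y = -2.5487 + 0.3333*(-2.5487 + 4.2308) = -1.988
  grad(y) = 0.0241, v = y - alpha*grad = -1.9937
  prox(v) = soft_thresh(-1.9937, 0.6238) = -1.3698
f(x_2) = 1*(-1.3698)^2 + 4*(-1.3698) + 2.63*|-1.3698| = -0.0002


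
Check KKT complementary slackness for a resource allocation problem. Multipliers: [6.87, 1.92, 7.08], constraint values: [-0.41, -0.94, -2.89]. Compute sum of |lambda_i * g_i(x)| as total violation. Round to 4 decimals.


KKT complementary slackness check:
lambda_1 * g_1 = 6.87 * -0.41 = -2.8167
lambda_2 * g_2 = 1.92 * -0.94 = -1.8048
lambda_3 * g_3 = 7.08 * -2.89 = -20.4612
Total violation = 2.8167 + 1.8048 + 20.4612 = 25.0827


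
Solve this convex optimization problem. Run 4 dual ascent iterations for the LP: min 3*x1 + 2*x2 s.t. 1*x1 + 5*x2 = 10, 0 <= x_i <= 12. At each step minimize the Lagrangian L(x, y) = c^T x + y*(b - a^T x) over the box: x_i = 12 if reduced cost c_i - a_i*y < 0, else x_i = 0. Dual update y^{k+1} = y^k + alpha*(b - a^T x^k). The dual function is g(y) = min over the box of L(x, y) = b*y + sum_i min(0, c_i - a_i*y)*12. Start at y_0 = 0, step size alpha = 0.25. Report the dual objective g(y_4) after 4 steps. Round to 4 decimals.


Dual ascent for LP: min 3*x1 + 2*x2, 1*x1 + 5*x2 = 10, 0 <= x_i <= 12
Step 1: y^k = 0.0, reduced costs: (3.0, 2.0)
  x^k = (0.0, 0.0), subgradient = b - a^T x = 10.0
  y^{k+1} = 0.0 + 0.25*10.0 = 2.5
Step 2: y^k = 2.5, reduced costs: (0.5, -10.5)
  x^k = (0.0, 12.0), subgradient = b - a^T x = -50.0
  y^{k+1} = 2.5 + 0.25*-50.0 = -10.0
Step 3: y^k = -10.0, reduced costs: (13.0, 52.0)
  x^k = (0.0, 0.0), subgradient = b - a^T x = 10.0
  y^{k+1} = -10.0 + 0.25*10.0 = -7.5
Step 4: y^k = -7.5, reduced costs: (10.5, 39.5)
  x^k = (0.0, 0.0), subgradient = b - a^T x = 10.0
  y^{k+1} = -7.5 + 0.25*10.0 = -5.0
Dual objective at y_4 = -5.0: reduced costs (8.0, 27.0), box minimizer x = (0.0, 0.0)
g(y_4) = b*y + (c1 - a1*y)*x1 + (c2 - a2*y)*x2 = 10*(-5.0) + 8.0*0.0 + 27.0*0.0 = -50.0 + 0.0 + 0.0 = -50.0


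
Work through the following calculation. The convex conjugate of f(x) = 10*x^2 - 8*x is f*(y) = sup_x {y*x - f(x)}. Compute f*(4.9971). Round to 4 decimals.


f*(y) = sup_x {y*x - a*x^2 - b*x} = sup_x {(y-b)*x - a*x^2}
FOC: (y - b) - 2a*x = 0 => x* = (y - b)/(2a)
x* = (4.9971 + 8)/(2*10) = 0.6499
f*(4.9971) = (y-b)^2/(4a) = (4.9971 + 8)^2/(4*10)
= 168.9246/40 = 4.2231


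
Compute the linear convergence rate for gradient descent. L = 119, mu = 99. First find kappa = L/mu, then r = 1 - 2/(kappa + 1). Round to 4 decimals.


Step 1: Compute the condition number.
kappa = L/mu = 119/99 = 1.202
Step 2: Compute the convergence rate.
r = 1 - 2/(kappa + 1) = 1 - 2*mu/(L + mu) = (L - mu)/(L + mu) = 20/218 = 0.0917


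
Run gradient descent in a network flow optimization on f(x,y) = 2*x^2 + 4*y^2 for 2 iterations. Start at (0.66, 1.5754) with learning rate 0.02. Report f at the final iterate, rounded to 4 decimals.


Gradient descent on f(x,y) = 2*x^2 + 4*y^2.
Starting point: (0.66, 1.5754), alpha = 0.02
Step 1: grad_x = 2*2*0.66 = 2.64, grad_y = 2*4*1.5754 = 12.6032
  x_1 = 0.66 - 0.02*2.64 = 0.6072
  y_1 = 1.5754 - 0.02*12.6032 = 1.3233
Step 2: grad_x = 2*2*0.6072 = 2.4288, grad_y = 2*4*1.3233 = 10.5867
  x_2 = 0.6072 - 0.02*2.4288 = 0.5586
  y_2 = 1.3233 - 0.02*10.5867 = 1.1116
f(0.5586, 1.1116) = 2*0.5586^2 + 4*1.1116^2 = 5.5668


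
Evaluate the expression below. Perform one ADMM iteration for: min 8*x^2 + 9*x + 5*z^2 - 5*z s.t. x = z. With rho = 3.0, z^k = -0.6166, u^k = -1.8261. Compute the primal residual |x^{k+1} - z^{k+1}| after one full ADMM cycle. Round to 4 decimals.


ADMM iteration with rho = 3.0, z^k = -0.6166, u^k = -1.8261
Step 1: x-update.
Minimize 8*x^2 + 9*x + (3.0/2)*(x + 0.6166 - 1.8261)^2
FOC: (2*8 + 3.0)*x = -9 + 3.0*(-0.6166 + 1.8261)
x^{k+1} = -0.2827
Step 2: z-update.
Minimize 5*z^2 - 5*z + (3.0/2)*(-0.2827 - z - 1.8261)^2
FOC: (2*5 + 3.0)*z = 5 + 3.0*(-0.2827 - 1.8261)
z^{k+1} = -0.102
Step 3: u-update.
u^{k+1} = -1.8261 - 0.2827 + 0.102 = -2.0068
Step 4: Primal residual = |-0.2827 + 0.102| = 0.1807


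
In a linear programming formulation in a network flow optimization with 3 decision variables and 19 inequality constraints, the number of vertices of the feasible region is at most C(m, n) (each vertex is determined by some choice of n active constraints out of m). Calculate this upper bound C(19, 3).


Each vertex corresponds to some choice of n active constraints out of m, so the number of vertices is at most C(m, n) = m! / (n!(m-n)!).
m = 19, n = 3
Numerator: 19 * 18 * 17
Denominator: 3! = 6
C(19, 3) = 969


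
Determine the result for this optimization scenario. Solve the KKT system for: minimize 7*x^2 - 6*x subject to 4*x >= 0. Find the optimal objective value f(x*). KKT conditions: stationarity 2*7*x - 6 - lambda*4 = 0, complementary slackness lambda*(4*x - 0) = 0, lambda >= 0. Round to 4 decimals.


Step 1: Try lambda = 0 (constraint inactive).
Stationarity: 2*7*x - 6 = 0
x* = 6/(2*7) = 3/7 = 0.4286 (rounded; the exact value 3/7 is used below)
Check constraint: 4*0.4286 = 1.7144 >= 0 -- satisfied.
Step 2: Compute optimal value.
f(x*) = 7*(3/7)^2 - 6*(3/7) = -1.2857


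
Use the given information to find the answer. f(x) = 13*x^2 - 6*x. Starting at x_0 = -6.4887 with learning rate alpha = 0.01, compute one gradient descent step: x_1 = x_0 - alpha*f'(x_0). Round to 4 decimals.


We compute the gradient at x_0 and apply the update.
f'(x) = 26*x - 6
f'(-6.4887) = 26*-6.4887 - 6 = -174.7062
x_1 = -6.4887 - 0.01*-174.7062 = -4.7416


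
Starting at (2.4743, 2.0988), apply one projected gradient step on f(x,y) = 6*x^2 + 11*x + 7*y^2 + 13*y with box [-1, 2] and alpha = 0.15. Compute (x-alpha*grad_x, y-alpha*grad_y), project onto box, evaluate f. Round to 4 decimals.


Step 1: Compute gradient at (2.4743, 2.0988).
grad_x = 2*6*2.4743 + 11 = 40.6916
grad_y = 2*7*2.0988 + 13 = 42.3832
Step 2: Gradient step.
x_raw = 2.4743 - 0.15*40.6916 = -3.6294
y_raw = 2.0988 - 0.15*42.3832 = -4.2587
Step 3: Project onto [-1, 2].
x_proj = clip(-3.6294) = -1.0
y_proj = clip(-4.2587) = -1.0
Step 4: Evaluate f.
f(-1.0, -1.0) = -11.0


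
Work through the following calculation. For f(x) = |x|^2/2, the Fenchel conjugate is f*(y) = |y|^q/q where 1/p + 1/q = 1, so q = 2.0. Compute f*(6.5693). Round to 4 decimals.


The conjugate exponent q satisfies 1/p + 1/q = 1.
p = 2, so q = 2/(2 - 1) = 2.0
|y|^q = 6.5693^2.0 = 43.1557
f*(6.5693) = 43.1557 / 2.0 = 21.5779


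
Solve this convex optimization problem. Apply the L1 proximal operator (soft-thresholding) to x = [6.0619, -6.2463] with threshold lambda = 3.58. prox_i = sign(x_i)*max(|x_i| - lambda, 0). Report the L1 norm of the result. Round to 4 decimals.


Soft-thresholding with lambda = 3.58:
prox(6.0619) = sign(6.0619)*max(|6.0619| - 3.58, 0) = 2.4819
prox(-6.2463) = sign(-6.2463)*max(|-6.2463| - 3.58, 0) = -2.6663
prox(x) = [2.4819, -2.6663]
||prox(x)||_1 = 2.4819 + 2.6663 = 5.1482


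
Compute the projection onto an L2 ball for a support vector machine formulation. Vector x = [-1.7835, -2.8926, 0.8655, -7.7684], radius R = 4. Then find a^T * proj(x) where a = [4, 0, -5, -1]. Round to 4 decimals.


Step 1: Compute ||x|| (intermediates to 6 decimals).
||x|| = sqrt((-1.7835)^2 + (-2.8926)^2 + 0.8655^2 + (-7.7684)^2) = 8.523212
Step 2: Project.
Since ||x|| > R, scale = R/||x|| = 4/8.523212 = 0.469307, proj(x) = scale * x
proj(x) = [-0.837009, -1.357517, 0.406185, -3.645764]
Step 3: Dot product.
a^T * proj(x) = 4*(-0.837009) + 0*(-1.357517) - 5*0.406185 - 1*(-3.645764) = -1.7332


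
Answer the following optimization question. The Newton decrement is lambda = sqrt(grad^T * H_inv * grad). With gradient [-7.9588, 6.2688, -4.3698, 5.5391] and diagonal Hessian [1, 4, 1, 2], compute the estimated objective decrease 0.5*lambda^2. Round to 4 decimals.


Step 1: H is diagonal, so H^(-1) * g = [-7.9588, 1.5672, -4.3698, 2.7696].
Step 2: g^T H^(-1) g = sum_i g_i^2 / H_ii
  = (-7.9588)^2/1 + (6.2688)^2/4 + (-4.3698)^2/1 + (5.5391)^2/2
  = 63.3425 + 9.8245 + 19.0952 + 15.3408 = 107.6029
Step 3: Objective decrease = 0.5 * g^T H^(-1) g = 53.8015


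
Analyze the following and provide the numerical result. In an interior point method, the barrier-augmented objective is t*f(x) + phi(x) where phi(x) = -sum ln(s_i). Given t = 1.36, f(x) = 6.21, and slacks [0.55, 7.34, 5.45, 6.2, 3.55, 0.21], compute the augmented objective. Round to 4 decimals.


Step 1: Compute log-barrier.
ln values: [-0.5978, 1.9933, 1.6956, 1.8245, 1.2669, -1.5606]
phi = -(-0.5978 + 1.9933 + 1.6956 + 1.8245 + 1.2669 - 1.5606) = -4.622
Step 2: Compute augmented objective.
t*f(x) = 1.36*6.21 = 8.4456
Total = 8.4456 - 4.622 = 3.8236


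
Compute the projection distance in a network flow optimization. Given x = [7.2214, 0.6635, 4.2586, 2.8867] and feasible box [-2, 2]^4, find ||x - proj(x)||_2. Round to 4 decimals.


Project each component onto [-2, 2].
clip(7.2214) = 2.0, clip(0.6635) = 0.6635, clip(4.2586) = 2.0, clip(2.8867) = 2.0
Projection = [2.0, 0.6635, 2.0, 2.0]
Squared diffs: [27.263, 0.0, 5.1013, 0.7862]
Distance = sqrt(33.1505) = 5.7576


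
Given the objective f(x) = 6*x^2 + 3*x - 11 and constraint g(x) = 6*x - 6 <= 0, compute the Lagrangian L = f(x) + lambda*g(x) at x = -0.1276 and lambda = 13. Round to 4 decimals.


Step 1: Evaluate f(x).
f(-0.1276) = 6*(-0.1276)^2 + 3*(-0.1276) - 11 = -11.2851
Step 2: Evaluate g(x).
g(-0.1276) = 6*-0.1276 - 6 = -6.7656
Step 3: Compute Lagrangian.
L = -11.2851 + 13*-6.7656 = -99.2379


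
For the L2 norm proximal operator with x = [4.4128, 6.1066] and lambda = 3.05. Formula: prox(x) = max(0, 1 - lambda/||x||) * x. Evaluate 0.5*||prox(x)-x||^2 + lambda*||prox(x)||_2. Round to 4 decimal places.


Step 1: Compute ||x||.
||x|| = 7.5341
Step 2: Compute scaling factor.
scale = max(0, 1 - 3.05/7.5341) = 0.5952
Step 3: prox(x) = [2.6264, 3.6345]
||prox(x)|| = 4.4841
Step 4: Proximal objective.
0.5*||prox-x||^2 = 4.6513
lambda*||prox|| = 13.6765
Total = 18.3279


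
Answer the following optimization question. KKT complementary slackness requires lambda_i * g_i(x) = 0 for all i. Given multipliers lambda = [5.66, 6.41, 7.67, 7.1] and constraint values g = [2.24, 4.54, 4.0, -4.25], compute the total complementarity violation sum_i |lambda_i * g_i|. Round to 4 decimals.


KKT complementary slackness check:
lambda_1 * g_1 = 5.66 * 2.24 = 12.6784
lambda_2 * g_2 = 6.41 * 4.54 = 29.1014
lambda_3 * g_3 = 7.67 * 4.0 = 30.68
lambda_4 * g_4 = 7.1 * -4.25 = -30.175
Total violation = 12.6784 + 29.1014 + 30.68 + 30.175 = 102.6348


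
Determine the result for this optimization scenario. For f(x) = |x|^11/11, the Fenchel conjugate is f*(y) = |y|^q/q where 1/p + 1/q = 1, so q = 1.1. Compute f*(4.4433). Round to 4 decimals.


The conjugate exponent q satisfies 1/p + 1/q = 1.
p = 11, so q = 11/(11 - 1) = 1.1
|y|^q = 4.4433^1.1 = 5.1579
f*(4.4433) = 5.1579 / 1.1 = 4.689


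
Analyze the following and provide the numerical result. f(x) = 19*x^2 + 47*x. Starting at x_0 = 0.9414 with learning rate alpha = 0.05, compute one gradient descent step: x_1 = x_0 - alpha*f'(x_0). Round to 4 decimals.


We compute the gradient at x_0 and apply the update.
f'(x) = 38*x + 47
f'(0.9414) = 38*0.9414 + 47 = 82.7732
x_1 = 0.9414 - 0.05*82.7732 = -3.1973


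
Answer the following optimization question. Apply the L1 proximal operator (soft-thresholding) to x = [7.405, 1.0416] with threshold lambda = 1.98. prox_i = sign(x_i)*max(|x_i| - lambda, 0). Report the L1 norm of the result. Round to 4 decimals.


Soft-thresholding with lambda = 1.98:
prox(7.405) = sign(7.405)*max(|7.405| - 1.98, 0) = 5.425
prox(1.0416) = sign(1.0416)*max(|1.0416| - 1.98, 0) = 0.0
prox(x) = [5.425, 0.0]
||prox(x)||_1 = 5.425 + 0.0 = 5.425


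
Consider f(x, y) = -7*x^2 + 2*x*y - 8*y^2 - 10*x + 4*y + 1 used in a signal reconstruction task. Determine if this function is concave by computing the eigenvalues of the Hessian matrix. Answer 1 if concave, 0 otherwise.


The Hessian of f(x,y) = -7*x^2 + 2*x*y - 8*y^2 - 10*x + 4*y + 1 is:
H = [[-14, 2], [2, -16]]
Trace = -14 - 16 = -30
Determinant = -14*-16 - (2)^2 = 220
Discriminant = (-30)^2 - 4*220 = 20.0
Eigenvalues: lambda_1 = -17.2361, lambda_2 = -12.7639
The function is concave.

1


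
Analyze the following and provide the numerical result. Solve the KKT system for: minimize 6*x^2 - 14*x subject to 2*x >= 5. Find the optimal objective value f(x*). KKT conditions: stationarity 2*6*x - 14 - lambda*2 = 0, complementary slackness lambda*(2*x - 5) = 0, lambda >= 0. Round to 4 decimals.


Step 1: Try lambda = 0 (constraint inactive).
x_unc = 14/(2*6) = 1.1667
Check: 2*1.1667 = 2.3334 < 5 -- violated!
Step 2: Constraint must be active: 2*x = 5
x* = 5/2 = 2.5
lambda = (2*6*2.5 - 14)/2 = 8.0
Step 3: Compute optimal value.
f(x*) = 6*2.5^2 - 14*2.5 = 2.5


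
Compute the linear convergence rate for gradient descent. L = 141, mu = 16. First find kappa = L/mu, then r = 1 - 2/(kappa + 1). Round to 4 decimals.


Step 1: Compute the condition number.
kappa = L/mu = 141/16 = 8.8125
Step 2: Compute the convergence rate.
r = 1 - 2/(kappa + 1) = 1 - 2*mu/(L + mu) = (L - mu)/(L + mu) = 125/157 = 0.7962


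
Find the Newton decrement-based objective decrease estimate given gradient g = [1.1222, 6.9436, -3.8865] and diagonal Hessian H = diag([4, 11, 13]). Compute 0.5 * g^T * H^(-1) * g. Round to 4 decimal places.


Step 1: H is diagonal, so H^(-1) * g = [0.2806, 0.6312, -0.299].
Step 2: g^T H^(-1) g = sum_i g_i^2 / H_ii
  = (1.1222)^2/4 + (6.9436)^2/11 + (-3.8865)^2/13
  = 0.3148 + 4.3831 + 1.1619 = 5.8598
Step 3: Objective decrease = 0.5 * g^T H^(-1) g = 2.9299


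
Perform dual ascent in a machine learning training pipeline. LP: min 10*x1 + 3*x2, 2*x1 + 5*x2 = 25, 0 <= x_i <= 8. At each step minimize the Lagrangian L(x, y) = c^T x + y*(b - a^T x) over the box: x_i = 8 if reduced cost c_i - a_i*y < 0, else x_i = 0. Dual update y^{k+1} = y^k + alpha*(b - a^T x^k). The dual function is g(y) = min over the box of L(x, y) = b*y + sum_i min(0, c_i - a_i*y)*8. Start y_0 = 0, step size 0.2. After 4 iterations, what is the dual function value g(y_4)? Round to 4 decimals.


Dual ascent for LP: min 10*x1 + 3*x2, 2*x1 + 5*x2 = 25, 0 <= x_i <= 8
Step 1: y^k = 0.0, reduced costs: (10.0, 3.0)
  x^k = (0.0, 0.0), subgradient = b - a^T x = 25.0
  y^{k+1} = 0.0 + 0.2*25.0 = 5.0
Step 2: y^k = 5.0, reduced costs: (0.0, -22.0)
  x^k = (0.0, 8.0), subgradient = b - a^T x = -15.0
  y^{k+1} = 5.0 + 0.2*-15.0 = 2.0
Step 3: y^k = 2.0, reduced costs: (6.0, -7.0)
  x^k = (0.0, 8.0), subgradient = b - a^T x = -15.0
  y^{k+1} = 2.0 + 0.2*-15.0 = -1.0
Step 4: y^k = -1.0, reduced costs: (12.0, 8.0)
  x^k = (0.0, 0.0), subgradient = b - a^T x = 25.0
  y^{k+1} = -1.0 + 0.2*25.0 = 4.0
Dual objective at y_4 = 4.0: reduced costs (2.0, -17.0), box minimizer x = (0.0, 8.0)
g(y_4) = b*y + (c1 - a1*y)*x1 + (c2 - a2*y)*x2 = 25*4.0 + 2.0*0.0 + (-17.0)*8.0 = 100.0 + 0.0 - 136.0 = -36.0


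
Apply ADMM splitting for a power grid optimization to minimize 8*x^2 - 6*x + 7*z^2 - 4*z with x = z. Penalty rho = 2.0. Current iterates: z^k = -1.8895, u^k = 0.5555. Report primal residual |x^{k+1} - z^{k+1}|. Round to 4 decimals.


ADMM iteration with rho = 2.0, z^k = -1.8895, u^k = 0.5555
Step 1: x-update.
Minimize 8*x^2 - 6*x + (2.0/2)*(x + 1.8895 + 0.5555)^2
FOC: (2*8 + 2.0)*x = 6 + 2.0*(-1.8895 - 0.5555)
x^{k+1} = 0.0617
Step 2: z-update.
Minimize 7*z^2 - 4*z + (2.0/2)*(0.0617 - z + 0.5555)^2
FOC: (2*7 + 2.0)*z = 4 + 2.0*(0.0617 + 0.5555)
z^{k+1} = 0.3271
Step 3: u-update.
u^{k+1} = 0.5555 + 0.0617 - 0.3271 = 0.29
Step 4: Primal residual = |0.0617 - 0.3271| = 0.2655


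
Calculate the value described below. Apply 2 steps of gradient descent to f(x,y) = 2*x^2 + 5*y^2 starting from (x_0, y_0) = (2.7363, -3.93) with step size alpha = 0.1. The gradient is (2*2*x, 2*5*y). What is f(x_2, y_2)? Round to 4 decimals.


Gradient descent on f(x,y) = 2*x^2 + 5*y^2.
Starting point: (2.7363, -3.93), alpha = 0.1
Step 1: grad_x = 2*2*2.7363 = 10.9452, grad_y = 2*5*-3.93 = -39.3
  x_1 = 2.7363 - 0.1*10.9452 = 1.6418
  y_1 = -3.93 - 0.1*-39.3 = 0.0
Step 2: grad_x = 2*2*1.6418 = 6.5671, grad_y = 2*5*0.0 = 0.0
  x_2 = 1.6418 - 0.1*6.5671 = 0.9851
  y_2 = 0.0 - 0.1*0.0 = 0.0
f(0.9851, 0.0) = 2*0.9851^2 + 5*0.0^2 = 1.9407


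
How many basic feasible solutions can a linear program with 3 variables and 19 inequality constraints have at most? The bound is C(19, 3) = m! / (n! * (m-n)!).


Each vertex corresponds to some choice of n active constraints out of m, so the number of vertices is at most C(m, n) = m! / (n!(m-n)!).
m = 19, n = 3
Numerator: 19 * 18 * 17
Denominator: 3! = 6
C(19, 3) = 969


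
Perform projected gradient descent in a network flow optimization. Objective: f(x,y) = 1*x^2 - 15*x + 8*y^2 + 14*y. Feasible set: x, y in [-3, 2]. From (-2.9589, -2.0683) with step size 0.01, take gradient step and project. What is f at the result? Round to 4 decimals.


Step 1: Compute gradient at (-2.9589, -2.0683).
grad_x = 2*1*-2.9589 - 15 = -20.9178
grad_y = 2*8*-2.0683 + 14 = -19.0928
Step 2: Gradient step.
x_raw = -2.9589 - 0.01*-20.9178 = -2.7497
y_raw = -2.0683 - 0.01*-19.0928 = -1.8774
Step 3: Project onto [-3, 2].
x_proj = clip(-2.7497) = -2.7497
y_proj = clip(-1.8774) = -1.8774
Step 4: Evaluate f.
f(-2.7497, -1.8774) = 50.7198


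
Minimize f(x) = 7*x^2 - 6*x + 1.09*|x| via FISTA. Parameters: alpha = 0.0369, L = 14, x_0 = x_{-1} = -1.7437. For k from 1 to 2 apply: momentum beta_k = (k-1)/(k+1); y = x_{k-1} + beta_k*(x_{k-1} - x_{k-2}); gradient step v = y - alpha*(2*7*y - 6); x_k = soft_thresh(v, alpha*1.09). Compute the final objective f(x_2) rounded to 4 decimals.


FISTA on f(x) = 7*x^2 - 6*x + 1.09*|x|
L = 14, alpha = 0.0369
Iteration 1: beta = 0.0, y = -1.7437 + 0.0*(-1.7437 + 1.7437) = -1.7437
  grad(y) = -30.4118, v = y - alpha*grad = -0.6215
  prox(v) = soft_thresh(-0.6215, 0.0402) = -0.5813
Iteration 2: beta = 0.3333, y = -0.5813 + 0.3333*(-0.5813 + 1.7437) = -0.1938
  grad(y) = -8.7134, v = y - alpha*grad = 0.1277
  prox(v) = soft_thresh(0.1277, 0.0402) = 0.0875
f(x_2) = 7*0.0875^2 - 6*0.0875 + 1.09*|0.0875| = -0.376


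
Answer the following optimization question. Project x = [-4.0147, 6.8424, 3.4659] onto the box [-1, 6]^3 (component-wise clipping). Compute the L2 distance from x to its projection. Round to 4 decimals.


Project each component onto [-1, 6].
clip(-4.0147) = -1.0, clip(6.8424) = 6.0, clip(3.4659) = 3.4659
Projection = [-1.0, 6.0, 3.4659]
Squared diffs: [9.0884, 0.7096, 0.0]
Distance = sqrt(9.798) = 3.1302


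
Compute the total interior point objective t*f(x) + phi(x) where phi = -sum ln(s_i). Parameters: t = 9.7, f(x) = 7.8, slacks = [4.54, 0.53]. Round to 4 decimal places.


Step 1: Compute log-barrier.
ln values: [1.5129, -0.6349]
phi = -(1.5129 - 0.6349) = -0.878
Step 2: Compute augmented objective.
t*f(x) = 9.7*7.8 = 75.66
Total = 75.66 - 0.878 = 74.782


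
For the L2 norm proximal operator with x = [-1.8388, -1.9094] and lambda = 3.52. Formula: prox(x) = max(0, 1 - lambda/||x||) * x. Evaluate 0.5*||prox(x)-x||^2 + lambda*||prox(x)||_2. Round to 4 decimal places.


Step 1: Compute ||x||.
||x|| = 2.6508
Step 2: Compute scaling factor.
scale = max(0, 1 - 3.52/2.6508) = 0.0
Step 3: prox(x) = [-0.0, -0.0]
||prox(x)|| = 0.0
Step 4: Proximal objective.
0.5*||prox-x||^2 = 3.5135
lambda*||prox|| = 0.0
Total = 3.5135


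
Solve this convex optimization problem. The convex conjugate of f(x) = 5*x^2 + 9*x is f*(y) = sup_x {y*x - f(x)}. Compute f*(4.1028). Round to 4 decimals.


f*(y) = sup_x {y*x - a*x^2 - b*x} = sup_x {(y-b)*x - a*x^2}
FOC: (y - b) - 2a*x = 0 => x* = (y - b)/(2a)
x* = (4.1028 - 9)/(2*5) = -0.4897
f*(4.1028) = (y-b)^2/(4a) = (4.1028 - 9)^2/(4*5)
= 23.9826/20 = 1.1991


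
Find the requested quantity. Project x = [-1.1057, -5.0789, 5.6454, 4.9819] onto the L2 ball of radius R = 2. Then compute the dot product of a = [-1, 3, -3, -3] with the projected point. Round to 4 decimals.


Step 1: Compute ||x|| (intermediates to 6 decimals).
||x|| = sqrt((-1.1057)^2 + (-5.0789)^2 + 5.6454^2 + 4.9819^2) = 9.149189
Step 2: Project.
Since ||x|| > R, scale = R/||x|| = 2/9.149189 = 0.218599, proj(x) = scale * x
proj(x) = [-0.241705, -1.110242, 1.234079, 1.089038]
Step 3: Dot product.
a^T * proj(x) = -1*(-0.241705) + 3*(-1.110242) - 3*1.234079 - 3*1.089038 = -10.0584


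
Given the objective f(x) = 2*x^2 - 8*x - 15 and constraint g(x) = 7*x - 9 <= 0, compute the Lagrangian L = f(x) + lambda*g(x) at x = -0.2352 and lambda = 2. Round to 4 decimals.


Step 1: Evaluate f(x).
f(-0.2352) = 2*(-0.2352)^2 - 8*(-0.2352) - 15 = -13.0078
Step 2: Evaluate g(x).
g(-0.2352) = 7*-0.2352 - 9 = -10.6464
Step 3: Compute Lagrangian.
L = -13.0078 + 2*-10.6464 = -34.3006


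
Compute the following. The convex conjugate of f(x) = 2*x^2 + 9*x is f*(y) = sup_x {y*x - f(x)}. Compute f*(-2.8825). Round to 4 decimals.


f*(y) = sup_x {y*x - a*x^2 - b*x} = sup_x {(y-b)*x - a*x^2}
FOC: (y - b) - 2a*x = 0 => x* = (y - b)/(2a)
x* = (-2.8825 - 9)/(2*2) = -2.9706
f*(-2.8825) = (y-b)^2/(4a) = (-2.8825 - 9)^2/(4*2)
= 141.1938/8 = 17.6492


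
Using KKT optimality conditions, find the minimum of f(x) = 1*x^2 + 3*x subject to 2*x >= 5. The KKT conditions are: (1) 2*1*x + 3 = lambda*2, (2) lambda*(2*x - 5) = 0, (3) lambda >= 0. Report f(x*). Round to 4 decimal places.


Step 1: Try lambda = 0 (constraint inactive).
x_unc = -3/(2*1) = -1.5
Check: 2*-1.5 = -3.0 < 5 -- violated!
Step 2: Constraint must be active: 2*x = 5
x* = 5/2 = 2.5
lambda = (2*1*2.5 + 3)/2 = 4.0
Step 3: Compute optimal value.
f(x*) = 1*2.5^2 + 3*2.5 = 13.75


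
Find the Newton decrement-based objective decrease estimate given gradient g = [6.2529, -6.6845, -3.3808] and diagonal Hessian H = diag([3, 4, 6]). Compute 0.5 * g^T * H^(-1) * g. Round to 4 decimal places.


Step 1: H is diagonal, so H^(-1) * g = [2.0843, -1.6711, -0.5635].
Step 2: g^T H^(-1) g = sum_i g_i^2 / H_ii
  = (6.2529)^2/3 + (-6.6845)^2/4 + (-3.3808)^2/6
  = 13.0329 + 11.1706 + 1.905 = 26.1085
Step 3: Objective decrease = 0.5 * g^T H^(-1) g = 13.0543


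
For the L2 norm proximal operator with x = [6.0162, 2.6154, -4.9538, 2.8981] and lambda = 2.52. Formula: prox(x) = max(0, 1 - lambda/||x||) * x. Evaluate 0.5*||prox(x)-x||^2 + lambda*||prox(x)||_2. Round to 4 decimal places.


Step 1: Compute ||x||.
||x|| = 8.7163
Step 2: Compute scaling factor.
scale = max(0, 1 - 2.52/8.7163) = 0.7109
Step 3: prox(x) = [4.2768, 1.8593, -3.5216, 2.0602]
||prox(x)|| = 6.1963
Step 4: Proximal objective.
0.5*||prox-x||^2 = 3.1752
lambda*||prox|| = 15.6147
Total = 18.7899


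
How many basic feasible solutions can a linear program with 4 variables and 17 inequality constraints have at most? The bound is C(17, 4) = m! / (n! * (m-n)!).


Each vertex corresponds to some choice of n active constraints out of m, so the number of vertices is at most C(m, n) = m! / (n!(m-n)!).
m = 17, n = 4
Numerator: 17 * 16 * 15 * 14
Denominator: 4! = 24
C(17, 4) = 2380


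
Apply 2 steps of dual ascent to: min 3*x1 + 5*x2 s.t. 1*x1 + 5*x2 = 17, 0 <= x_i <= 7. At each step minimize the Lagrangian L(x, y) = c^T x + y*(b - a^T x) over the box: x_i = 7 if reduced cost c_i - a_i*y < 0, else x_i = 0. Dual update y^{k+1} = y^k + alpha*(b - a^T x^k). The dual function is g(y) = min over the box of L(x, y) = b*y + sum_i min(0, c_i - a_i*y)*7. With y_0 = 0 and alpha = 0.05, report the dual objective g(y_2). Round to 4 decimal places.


Dual ascent for LP: min 3*x1 + 5*x2, 1*x1 + 5*x2 = 17, 0 <= x_i <= 7
Step 1: y^k = 0.0, reduced costs: (3.0, 5.0)
  x^k = (0.0, 0.0), subgradient = b - a^T x = 17.0
  y^{k+1} = 0.0 + 0.05*17.0 = 0.85
Step 2: y^k = 0.85, reduced costs: (2.15, 0.75)
  x^k = (0.0, 0.0), subgradient = b - a^T x = 17.0
  y^{k+1} = 0.85 + 0.05*17.0 = 1.7
Dual objective at y_2 = 1.7: reduced costs (1.3, -3.5), box minimizer x = (0.0, 7.0)
g(y_2) = b*y + (c1 - a1*y)*x1 + (c2 - a2*y)*x2 = 17*1.7 + 1.3*0.0 + (-3.5)*7.0 = 28.9 + 0.0 - 24.5 = 4.4


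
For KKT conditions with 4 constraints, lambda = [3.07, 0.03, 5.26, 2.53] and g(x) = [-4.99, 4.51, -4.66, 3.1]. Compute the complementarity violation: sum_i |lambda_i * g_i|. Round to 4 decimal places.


KKT complementary slackness check:
lambda_1 * g_1 = 3.07 * -4.99 = -15.3193
lambda_2 * g_2 = 0.03 * 4.51 = 0.1353
lambda_3 * g_3 = 5.26 * -4.66 = -24.5116
lambda_4 * g_4 = 2.53 * 3.1 = 7.843
Total violation = 15.3193 + 0.1353 + 24.5116 + 7.843 = 47.8092


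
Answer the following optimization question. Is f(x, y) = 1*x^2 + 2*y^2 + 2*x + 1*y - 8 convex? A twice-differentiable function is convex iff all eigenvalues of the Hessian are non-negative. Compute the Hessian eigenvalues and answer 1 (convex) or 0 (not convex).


The Hessian of f(x,y) = 1*x^2 + 2*y^2 + 2*x + 1*y - 8 is:
H = [[2, 0], [0, 4]]
Trace = 2 + 4 = 6
Determinant = 2*4 - (0)^2 = 8
Discriminant = (6)^2 - 4*8 = 4.0
Eigenvalues: lambda_1 = 2.0, lambda_2 = 4.0
The function is convex.

1


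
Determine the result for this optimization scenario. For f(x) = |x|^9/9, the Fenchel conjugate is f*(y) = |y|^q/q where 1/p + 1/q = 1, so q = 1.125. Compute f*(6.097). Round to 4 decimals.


The conjugate exponent q satisfies 1/p + 1/q = 1.
p = 9, so q = 9/(9 - 1) = 1.125
|y|^q = 6.097^1.125 = 7.6429
f*(6.097) = 7.6429 / 1.125 = 6.7937


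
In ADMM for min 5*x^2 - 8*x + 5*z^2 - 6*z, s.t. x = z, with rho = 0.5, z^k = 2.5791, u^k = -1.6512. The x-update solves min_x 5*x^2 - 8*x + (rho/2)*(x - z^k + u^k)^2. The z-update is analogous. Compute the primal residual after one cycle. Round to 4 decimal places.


ADMM iteration with rho = 0.5, z^k = 2.5791, u^k = -1.6512
Step 1: x-update.
Minimize 5*x^2 - 8*x + (0.5/2)*(x - 2.5791 - 1.6512)^2
FOC: (2*5 + 0.5)*x = 8 + 0.5*(2.5791 + 1.6512)
x^{k+1} = 0.9633
Step 2: z-update.
Minimize 5*z^2 - 6*z + (0.5/2)*(0.9633 - z - 1.6512)^2
FOC: (2*5 + 0.5)*z = 6 + 0.5*(0.9633 - 1.6512)
z^{k+1} = 0.5387
Step 3: u-update.
u^{k+1} = -1.6512 + 0.9633 - 0.5387 = -1.2265
Step 4: Primal residual = |0.9633 - 0.5387| = 0.4247


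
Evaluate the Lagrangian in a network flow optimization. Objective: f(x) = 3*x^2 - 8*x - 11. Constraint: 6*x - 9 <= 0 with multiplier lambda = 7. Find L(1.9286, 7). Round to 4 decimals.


Step 1: Evaluate f(x).
f(1.9286) = 3*1.9286^2 - 8*1.9286 - 11 = -15.2703
Step 2: Evaluate g(x).
g(1.9286) = 6*1.9286 - 9 = 2.5716
Step 3: Compute Lagrangian.
L = -15.2703 + 7*2.5716 = 2.7309


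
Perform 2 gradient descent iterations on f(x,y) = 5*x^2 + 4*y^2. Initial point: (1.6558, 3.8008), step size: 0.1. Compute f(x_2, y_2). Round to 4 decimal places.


Gradient descent on f(x,y) = 5*x^2 + 4*y^2.
Starting point: (1.6558, 3.8008), alpha = 0.1
Step 1: grad_x = 2*5*1.6558 = 16.558, grad_y = 2*4*3.8008 = 30.4064
  x_1 = 1.6558 - 0.1*16.558 = -0.0
  y_1 = 3.8008 - 0.1*30.4064 = 0.7602
Step 2: grad_x = 2*5*-0.0 = -0.0, grad_y = 2*4*0.7602 = 6.0813
  x_2 = -0.0 - 0.1*-0.0 = 0.0
  y_2 = 0.7602 - 0.1*6.0813 = 0.152
f(0.0, 0.152) = 5*0.0^2 + 4*0.152^2 = 0.0925


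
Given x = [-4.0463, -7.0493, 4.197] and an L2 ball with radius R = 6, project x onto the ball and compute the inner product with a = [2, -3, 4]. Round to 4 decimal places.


Step 1: Compute ||x|| (intermediates to 6 decimals).
||x|| = sqrt((-4.0463)^2 + (-7.0493)^2 + 4.197^2) = 9.147676
Step 2: Project.
Since ||x|| > R, scale = R/||x|| = 6/9.147676 = 0.655904, proj(x) = scale * x
proj(x) = [-2.653984, -4.623664, 2.752829]
Step 3: Dot product.
a^T * proj(x) = 2*(-2.653984) - 3*(-4.623664) + 4*2.752829 = 19.5743


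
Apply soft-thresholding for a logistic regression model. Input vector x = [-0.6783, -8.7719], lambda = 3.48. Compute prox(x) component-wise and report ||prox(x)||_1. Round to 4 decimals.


Soft-thresholding with lambda = 3.48:
prox(-0.6783) = sign(-0.6783)*max(|-0.6783| - 3.48, 0) = 0.0
prox(-8.7719) = sign(-8.7719)*max(|-8.7719| - 3.48, 0) = -5.2919
prox(x) = [0.0, -5.2919]
||prox(x)||_1 = 0.0 + 5.2919 = 5.2919


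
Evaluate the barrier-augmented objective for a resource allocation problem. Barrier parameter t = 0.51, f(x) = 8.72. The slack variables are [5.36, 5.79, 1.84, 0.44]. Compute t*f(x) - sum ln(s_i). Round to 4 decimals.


Step 1: Compute log-barrier.
ln values: [1.679, 1.7561, 0.6098, -0.821]
phi = -(1.679 + 1.7561 + 0.6098 - 0.821) = -3.2239
Step 2: Compute augmented objective.
t*f(x) = 0.51*8.72 = 4.4472
Total = 4.4472 - 3.2239 = 1.2233


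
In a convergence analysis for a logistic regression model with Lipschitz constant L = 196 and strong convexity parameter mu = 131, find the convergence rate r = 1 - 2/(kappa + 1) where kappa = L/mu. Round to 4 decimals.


Step 1: Compute the condition number.
kappa = L/mu = 196/131 = 1.4962
Step 2: Compute the convergence rate.
r = 1 - 2/(kappa + 1) = 1 - 2*mu/(L + mu) = (L - mu)/(L + mu) = 65/327 = 0.1988
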